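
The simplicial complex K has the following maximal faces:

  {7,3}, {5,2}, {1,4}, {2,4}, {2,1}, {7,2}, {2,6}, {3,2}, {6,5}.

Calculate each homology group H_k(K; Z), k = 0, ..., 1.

H_0 = Z,  H_1 = Z^3.

We work with the vertex ordering 1 < 2 < 3 < 4 < 5 < 6 < 7. The simplices of K, each written with vertices in increasing order, are:

  0-simplices (7): [1], [2], [3], [4], [5], [6], [7]
  1-simplices (9): [1,2], [1,4], [2,3], [2,4], [2,5], [2,6], [2,7], [3,7], [5,6]

Hence C_0 ≅ Z^7, C_1 ≅ Z^9.

∂_1: C_1 → C_0 sends each edge [p,q] (with p < q) to q − p. For instance
  ∂[2,4] = [4] − [2].
As a 7×9 matrix over Z this has rank 6, with invariant factors (1,1,1,1,1,1).

Reading off H_k = ker ∂_k / im ∂_{k+1}:

  H_0: rank C_0 − rank ∂_1 = 7 − 6 = 1, and the invariant factors of ∂_1 are all 1, so H_0 = Z.
  H_1: rank ker ∂_1 − rank ∂_2 = (9 − 6) − 0 = 3, and there is no ∂_2, so H_1 = Z^3.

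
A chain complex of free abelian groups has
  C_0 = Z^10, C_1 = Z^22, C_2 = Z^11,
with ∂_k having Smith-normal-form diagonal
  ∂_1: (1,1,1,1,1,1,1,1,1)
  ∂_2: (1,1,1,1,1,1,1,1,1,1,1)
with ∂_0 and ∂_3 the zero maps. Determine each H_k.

H_0: b_0 = 10 − 0 − 9 = 1; torsion from ∂_1 factors > 1: none. So H_0 ≅ Z.
H_1: b_1 = 22 − 9 − 11 = 2; torsion from ∂_2 factors > 1: none. So H_1 ≅ Z^2.
H_2: b_2 = 11 − 11 − 0 = 0; torsion from ∂_3 factors > 1: none. So H_2 ≅ 0.

H_0 ≅ Z,  H_1 ≅ Z^2,  H_2 = 0.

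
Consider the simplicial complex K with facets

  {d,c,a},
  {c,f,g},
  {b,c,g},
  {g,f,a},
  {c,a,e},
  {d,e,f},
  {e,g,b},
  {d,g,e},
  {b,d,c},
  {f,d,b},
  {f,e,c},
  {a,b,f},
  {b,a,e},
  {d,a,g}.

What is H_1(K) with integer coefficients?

H_1 ≅ Z^2.

We work with the vertex ordering a < b < c < d < e < f < g. The simplices of K, each written with vertices in increasing order, are:

  0-simplices (7): a, b, c, d, e, f, g
  1-simplices (21): ab, ac, ad, ae, af, ag, bc, bd, be, bf, bg, cd, ce, cf, cg, de, df, dg, ef, eg, fg
  2-simplices (14): abe, abf, acd, ace, adg, afg, bcd, bcg, bdf, beg, cef, cfg, def, deg

giving chain groups C_0 ≅ Z^7, C_1 ≅ Z^21, C_2 ≅ Z^14.

The boundary map ∂_1: C_1 → C_0 sends each edge [p,q] (with p < q) to q − p.
The 7×21 boundary matrix has rank 6 and Smith normal form diag(1,1,1,1,1,1).

The boundary map ∂_2: C_2 → C_1 acts by ∂[p,q,r] = [q,r] − [p,r] + [p,q]. For instance
  ∂beg = eg − bg + be,
  ∂ace = ce − ae + ac.
As a 21×14 matrix over Z this has rank 13, with invariant factors (1,1,1,1,1,1,1,1,1,1,1,1,1).

Now H_k = ker ∂_k / im ∂_{k+1}, so:

  H_1: rank ker ∂_1 − rank ∂_2 = (21 − 6) − 13 = 2, and the invariant factors of ∂_2 are all 1, so H_1 ≅ Z^2.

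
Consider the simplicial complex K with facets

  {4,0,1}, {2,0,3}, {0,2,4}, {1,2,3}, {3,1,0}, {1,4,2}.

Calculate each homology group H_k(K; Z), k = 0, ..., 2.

Fix the vertex order 0 < 1 < 2 < 3 < 4 and write every simplex with vertices in increasing order. Then dim K = 2 and the simplices of K are:

  0-simplices (5): [0], [1], [2], [3], [4]
  1-simplices (9): [0,1], [0,2], [0,3], [0,4], [1,2], [1,3], [1,4], [2,3], [2,4]
  2-simplices (6): [0,1,3], [0,1,4], [0,2,3], [0,2,4], [1,2,3], [1,2,4]

so the chain groups are C_0 ≅ Z^5, C_1 ≅ Z^9, C_2 ≅ Z^6.

∂_1: C_1 → C_0 is given by ∂[p,q] = [q] − [p]. For instance
  ∂[0,3] = [3] − [0].
This gives a 5×9 integer matrix of rank 4; reducing to Smith normal form yields diagonal entries (1,1,1,1).

Boundary ∂_2: C_2 → C_1 acts by ∂[p,q,r] = [q,r] − [p,r] + [p,q]. For instance
  ∂[1,2,3] = [2,3] − [1,3] + [1,2],
  ∂[0,1,3] = [1,3] − [0,3] + [0,1].
The 9×6 boundary matrix has rank 5 and Smith normal form diag(1,1,1,1,1).

From H_k ≅ ker(∂_k) / im(∂_{k+1}) we obtain:

  H_0: rank C_0 − rank ∂_1 = 5 − 4 = 1, and the invariant factors of ∂_1 are all 1, so H_0 = Z.
  H_1: rank ker ∂_1 − rank ∂_2 = (9 − 4) − 5 = 0, and the invariant factors of ∂_2 are all 1, so H_1 = 0.
  H_2: rank ker ∂_2 − rank ∂_3 = (6 − 5) − 0 = 1, and there is no ∂_3, so H_2 = Z.

(K is a triangulation of the 2-sphere S^2.)

H_0 ≅ Z,  H_1 = 0,  H_2 ≅ Z.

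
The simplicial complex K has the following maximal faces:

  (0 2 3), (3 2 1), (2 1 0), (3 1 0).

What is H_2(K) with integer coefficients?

H_2 = Z.

We work with the vertex ordering 0 < 1 < 2 < 3. The simplices of K, each written with vertices in increasing order, are:

  0-simplices (4): [0], [1], [2], [3]
  1-simplices (6): [0,1], [0,2], [0,3], [1,2], [1,3], [2,3]
  2-simplices (4): [0,1,2], [0,1,3], [0,2,3], [1,2,3]

Hence C_0 ≅ Z^4, C_1 ≅ Z^6, C_2 ≅ Z^4.

The boundary map ∂_1: C_1 → C_0 is given by ∂[p,q] = [q] − [p]. For instance
  ∂[1,2] = [2] − [1].
As a 4×6 matrix over Z this has rank 3, with invariant factors (1,1,1).

Boundary ∂_2: C_2 → C_1 acts by ∂[p,q,r] = [q,r] − [p,r] + [p,q]. For instance
  ∂[0,1,3] = [1,3] − [0,3] + [0,1],
  ∂[0,1,2] = [1,2] − [0,2] + [0,1].
As a 6×4 matrix over Z this has rank 3, with invariant factors (1,1,1).

From H_k ≅ ker(∂_k) / im(∂_{k+1}) we obtain:

  H_2: rank ker ∂_2 − rank ∂_3 = (4 − 3) − 0 = 1, and there is no ∂_3, so H_2 = Z.

(K is a triangulation of the 2-sphere S^2.)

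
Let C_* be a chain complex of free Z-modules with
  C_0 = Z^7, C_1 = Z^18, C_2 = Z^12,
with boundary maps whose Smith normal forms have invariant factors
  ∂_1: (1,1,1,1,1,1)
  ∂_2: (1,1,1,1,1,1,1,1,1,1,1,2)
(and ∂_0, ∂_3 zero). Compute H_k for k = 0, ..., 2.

H_0: b_0 = 7 − 0 − 6 = 1; torsion from ∂_1 factors > 1: none. So H_0 ≅ Z.
H_1: b_1 = 18 − 6 − 12 = 0; torsion from ∂_2 factors > 1: [2]. So H_1 ≅ Z/2.
H_2: b_2 = 12 − 12 − 0 = 0; torsion from ∂_3 factors > 1: none. So H_2 ≅ 0.

H_0 ≅ Z,  H_1 ≅ Z/2,  H_2 = 0.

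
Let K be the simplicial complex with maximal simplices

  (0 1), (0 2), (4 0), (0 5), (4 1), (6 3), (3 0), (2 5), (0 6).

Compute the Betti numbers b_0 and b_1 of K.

b_0 = 1, b_1 = 3.

Fix the vertex order 0 < 1 < 2 < 3 < 4 < 5 < 6 and write every simplex with vertices in increasing order. Then dim K = 1 and the simplices of K are:

  0-simplices (7): [0], [1], [2], [3], [4], [5], [6]
  1-simplices (9): [0,1], [0,2], [0,3], [0,4], [0,5], [0,6], [1,4], [2,5], [3,6]

Hence C_0 ≅ Z^7, C_1 ≅ Z^9.

Boundary ∂_1: C_1 → C_0 maps an edge to its endpoints' difference, ∂[p,q] = q − p. For instance
  ∂[0,3] = [3] − [0].
This gives a 7×9 integer matrix of rank 6; reducing to Smith normal form yields diagonal entries (1,1,1,1,1,1).

Now H_k = ker ∂_k / im ∂_{k+1}, so:

  H_0: rank C_0 − rank ∂_1 = 7 − 6 = 1, and the invariant factors of ∂_1 are all 1, so H_0 ≅ Z.
  H_1: rank ker ∂_1 − rank ∂_2 = (9 − 6) − 0 = 3, and there is no ∂_2, so H_1 ≅ Z^3.

(K is a triangulation of a wedge of 3 circles.)

Hence the Betti numbers are b_0 = 1, b_1 = 3.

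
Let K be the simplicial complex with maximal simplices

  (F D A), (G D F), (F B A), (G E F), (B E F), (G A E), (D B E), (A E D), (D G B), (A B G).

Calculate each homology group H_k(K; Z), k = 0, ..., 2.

H_0 = Z,  H_1 = Z/2,  H_2 = 0.

Fix the vertex order A < B < D < E < F < G and write every simplex with vertices in increasing order. Then dim K = 2 and the simplices of K are:

  0-simplices (6): A, B, D, E, F, G
  1-simplices (15): AB, AD, AE, AF, AG, BD, BE, BF, BG, DE, DF, DG, EF, EG, FG
  2-simplices (10): ABF, ABG, ADE, ADF, AEG, BDE, BDG, BEF, DFG, EFG

Hence C_0 ≅ Z^6, C_1 ≅ Z^15, C_2 ≅ Z^10.

Boundary ∂_1: C_1 → C_0 maps an edge to its endpoints' difference, ∂[p,q] = q − p. For instance
  ∂BE = E − B.
The 6×15 boundary matrix has rank 5 and Smith normal form diag(1,1,1,1,1).

∂_2: C_2 → C_1 sends each 2-simplex [p,q,r] to [q,r] − [p,r] + [p,q]. For instance
  ∂ADF = DF − AF + AD,
  ∂BDG = DG − BG + BD.
This gives a 15×10 integer matrix of rank 10; reducing to Smith normal form yields diagonal entries (1,1,1,1,1,1,1,1,1,2).

Now H_k = ker ∂_k / im ∂_{k+1}, so:

  H_0: rank C_0 − rank ∂_1 = 6 − 5 = 1, and the invariant factors of ∂_1 are all 1, so H_0 ≅ Z.
  H_1: rank ker ∂_1 − rank ∂_2 = (15 − 5) − 10 = 0, and ∂_2 has invariant factor 2 > 1, so H_1 ≅ Z/2.
  H_2: rank ker ∂_2 − rank ∂_3 = (10 − 10) − 0 = 0, and there is no ∂_3, so H_2 ≅ 0.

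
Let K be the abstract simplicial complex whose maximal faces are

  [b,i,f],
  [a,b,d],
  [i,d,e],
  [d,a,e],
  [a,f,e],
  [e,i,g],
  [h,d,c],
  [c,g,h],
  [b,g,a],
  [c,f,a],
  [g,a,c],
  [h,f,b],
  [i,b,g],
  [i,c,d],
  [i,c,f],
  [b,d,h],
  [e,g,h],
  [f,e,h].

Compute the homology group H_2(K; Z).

H_2 ≅ Z.

Order the vertices as a < b < c < d < e < f < g < h < i. Listing each simplex with vertices in this order, K has dimension 2 with simplices:

  0-simplices (9): a, b, c, d, e, f, g, h, i
  1-simplices (27): ab, ac, ad, ae, af, ag, bd, bf, bg, bh, bi, cd, cf, cg, ch, ci, de, dh, di, ef, eg, eh, ei, fh, fi, gh, gi
  2-simplices (18): abd, abg, acf, acg, ade, aef, bdh, bfh, bfi, bgi, cdh, cdi, cfi, cgh, dei, efh, egh, egi

giving chain groups C_0 ≅ Z^9, C_1 ≅ Z^27, C_2 ≅ Z^18.

Boundary ∂_1: C_1 → C_0 sends each edge [p,q] (with p < q) to q − p. For instance
  ∂bg = g − b.
This gives a 9×27 integer matrix of rank 8; reducing to Smith normal form yields diagonal entries (1,1,1,1,1,1,1,1).

The boundary map ∂_2: C_2 → C_1 maps a triangle to the signed sum of its edges. For instance
  ∂bgi = gi − bi + bg,
  ∂ade = de − ae + ad.
This gives a 27×18 integer matrix of rank 17; reducing to Smith normal form yields diagonal entries (1,1,1,1,1,1,1,1,1,1,1,1,1,1,1,1,1).

Computing H_k = (kernel of ∂_k) / (image of ∂_{k+1}):

  H_2: rank ker ∂_2 − rank ∂_3 = (18 − 17) − 0 = 1, and there is no ∂_3, so H_2 ≅ Z.

(K is a triangulation of the torus T^2.)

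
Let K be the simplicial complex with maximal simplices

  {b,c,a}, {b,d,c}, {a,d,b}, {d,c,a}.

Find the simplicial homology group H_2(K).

We work with the vertex ordering a < b < c < d. The simplices of K, each written with vertices in increasing order, are:

  0-simplices (4): a, b, c, d
  1-simplices (6): ab, ac, ad, bc, bd, cd
  2-simplices (4): abc, abd, acd, bcd

giving chain groups C_0 ≅ Z^4, C_1 ≅ Z^6, C_2 ≅ Z^4.

Boundary ∂_1: C_1 → C_0 is given by ∂[p,q] = [q] − [p].
This gives a 4×6 integer matrix of rank 3; reducing to Smith normal form yields diagonal entries (1,1,1).

The boundary map ∂_2: C_2 → C_1 acts by ∂[p,q,r] = [q,r] − [p,r] + [p,q]. For instance
  ∂abc = bc − ac + ab,
  ∂abd = bd − ad + ab.
This gives a 6×4 integer matrix of rank 3; reducing to Smith normal form yields diagonal entries (1,1,1).

Now H_k = ker ∂_k / im ∂_{k+1}, so:

  H_2: rank ker ∂_2 − rank ∂_3 = (4 − 3) − 0 = 1, and there is no ∂_3, so H_2 = Z.

H_2 ≅ Z.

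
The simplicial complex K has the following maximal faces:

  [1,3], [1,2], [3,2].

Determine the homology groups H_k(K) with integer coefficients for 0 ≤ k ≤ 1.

K has 3 vertices, 3 edges.
rank ∂_0 = 0, rank ∂_1 = 2 ⇒ b_0 = 3 − 0 − 2 = 1; all invariant factors of ∂_1 are 1 so no torsion. So H_0 ≅ Z.
rank ∂_1 = 2, rank ∂_2 = 0 ⇒ b_1 = 3 − 2 − 0 = 1. So H_1 ≅ Z.

H_0 = Z,  H_1 = Z.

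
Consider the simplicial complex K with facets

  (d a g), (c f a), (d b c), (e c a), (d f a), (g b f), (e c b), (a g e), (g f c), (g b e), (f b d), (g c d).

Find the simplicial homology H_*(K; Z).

Fix the vertex order a < b < c < d < e < f < g and write every simplex with vertices in increasing order. Then dim K = 2 and the simplices of K are:

  0-simplices (7): a, b, c, d, e, f, g
  1-simplices (18): ac, ad, ae, af, ag, bc, bd, be, bf, bg, cd, ce, cf, cg, df, dg, eg, fg
  2-simplices (12): ace, acf, adf, adg, aeg, bcd, bce, bdf, beg, bfg, cdg, cfg

Hence C_0 ≅ Z^7, C_1 ≅ Z^18, C_2 ≅ Z^12.

∂_1: C_1 → C_0 sends each edge [p,q] (with p < q) to q − p.
The 7×18 boundary matrix has rank 6 and Smith normal form diag(1,1,1,1,1,1).

The boundary map ∂_2: C_2 → C_1 maps a triangle to the signed sum of its edges. For instance
  ∂cfg = fg − cg + cf,
  ∂acf = cf − af + ac.
As a 18×12 matrix over Z this has rank 12, with invariant factors (1,1,1,1,1,1,1,1,1,1,1,2).

Now H_k = ker ∂_k / im ∂_{k+1}, so:

  H_0: rank C_0 − rank ∂_1 = 7 − 6 = 1, and the invariant factors of ∂_1 are all 1, so H_0 = Z.
  H_1: rank ker ∂_1 − rank ∂_2 = (18 − 6) − 12 = 0, and ∂_2 has invariant factor 2 > 1, so H_1 = Z/2.
  H_2: rank ker ∂_2 − rank ∂_3 = (12 − 12) − 0 = 0, and there is no ∂_3, so H_2 = 0.

As a check, the Euler characteristic is 7 − 18 + 12 = 1, which agrees with 1 − 0 + 0 = 1.

H_0 = Z,  H_1 = Z/2,  H_2 = 0.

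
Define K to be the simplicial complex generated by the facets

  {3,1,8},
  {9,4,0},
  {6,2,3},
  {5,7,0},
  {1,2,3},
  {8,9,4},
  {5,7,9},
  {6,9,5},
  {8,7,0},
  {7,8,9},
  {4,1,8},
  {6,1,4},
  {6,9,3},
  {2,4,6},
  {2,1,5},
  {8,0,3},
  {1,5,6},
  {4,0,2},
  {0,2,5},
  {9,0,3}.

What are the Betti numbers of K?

b_0 = 1, b_1 = 1, b_2 = 0.

Fix the vertex order 0 < 1 < 2 < 3 < 4 < 5 < 6 < 7 < 8 < 9 and write every simplex with vertices in increasing order. Then dim K = 2 and the simplices of K are:

  0-simplices (10): [0], [1], [2], [3], [4], [5], [6], [7], [8], [9]
  1-simplices (30): (30 of them)
  2-simplices (20): (20 of them)

giving chain groups C_0 ≅ Z^10, C_1 ≅ Z^30, C_2 ≅ Z^20.

The boundary map ∂_1: C_1 → C_0 is given by ∂[p,q] = [q] − [p]. For instance
  ∂[6,9] = [9] − [6].
The 10×30 boundary matrix has rank 9 and Smith normal form diag(1,1,1,1,1,1,1,1,1).

Boundary ∂_2: C_2 → C_1 sends each 2-simplex [p,q,r] to [q,r] − [p,r] + [p,q]. For instance
  ∂[0,2,5] = [2,5] − [0,5] + [0,2],
  ∂[0,3,9] = [3,9] − [0,9] + [0,3].
As a 30×20 matrix over Z this has rank 20, with invariant factors (1,1,1,1,1,1,1,1,1,1,1,1,1,1,1,1,1,1,1,2).

From H_k ≅ ker(∂_k) / im(∂_{k+1}) we obtain:

  H_0: rank C_0 − rank ∂_1 = 10 − 9 = 1, and the invariant factors of ∂_1 are all 1, so H_0 = Z.
  H_1: rank ker ∂_1 − rank ∂_2 = (30 − 9) − 20 = 1, and ∂_2 has invariant factor 2 > 1, so H_1 = Z ⊕ Z/2.
  H_2: rank ker ∂_2 − rank ∂_3 = (20 − 20) − 0 = 0, and there is no ∂_3, so H_2 = 0.

As a check, the Euler characteristic is 10 − 30 + 20 = 0, which agrees with 1 − 1 + 0 = 0.
(K is a triangulation of the Klein bottle.)

Hence the Betti numbers are b_0 = 1, b_1 = 1, b_2 = 0.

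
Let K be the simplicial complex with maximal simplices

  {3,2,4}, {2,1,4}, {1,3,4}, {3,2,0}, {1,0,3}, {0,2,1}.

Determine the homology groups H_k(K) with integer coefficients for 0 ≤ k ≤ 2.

Order the vertices as 0 < 1 < 2 < 3 < 4. Listing each simplex with vertices in this order, K has dimension 2 with simplices:

  0-simplices (5): [0], [1], [2], [3], [4]
  1-simplices (9): [0,1], [0,2], [0,3], [1,2], [1,3], [1,4], [2,3], [2,4], [3,4]
  2-simplices (6): [0,1,2], [0,1,3], [0,2,3], [1,2,4], [1,3,4], [2,3,4]

Hence C_0 ≅ Z^5, C_1 ≅ Z^9, C_2 ≅ Z^6.

Boundary ∂_1: C_1 → C_0 is given by ∂[p,q] = [q] − [p].
The 5×9 boundary matrix has rank 4 and Smith normal form diag(1,1,1,1).

The boundary map ∂_2: C_2 → C_1 sends each 2-simplex [p,q,r] to [q,r] − [p,r] + [p,q]. For instance
  ∂[1,2,4] = [2,4] − [1,4] + [1,2],
  ∂[1,3,4] = [3,4] − [1,4] + [1,3].
As a 9×6 matrix over Z this has rank 5, with invariant factors (1,1,1,1,1).

Now H_k = ker ∂_k / im ∂_{k+1}, so:

  H_0: rank C_0 − rank ∂_1 = 5 − 4 = 1, and the invariant factors of ∂_1 are all 1, so H_0 ≅ Z.
  H_1: rank ker ∂_1 − rank ∂_2 = (9 − 4) − 5 = 0, and the invariant factors of ∂_2 are all 1, so H_1 ≅ 0.
  H_2: rank ker ∂_2 − rank ∂_3 = (6 − 5) − 0 = 1, and there is no ∂_3, so H_2 ≅ Z.

(K is a triangulation of the 2-sphere S^2.)

H_0 = Z,  H_1 = 0,  H_2 = Z.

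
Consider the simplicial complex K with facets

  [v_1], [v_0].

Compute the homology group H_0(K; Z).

Take the total order v_0 < v_1 on the vertex set. Then K (dimension 0) consists of the simplices:

  0-simplices (2): [v_0], [v_1]

Hence C_0 ≅ Z^2.

Reading off H_k = ker ∂_k / im ∂_{k+1}:

  H_0: rank C_0 − rank ∂_1 = 2 − 0 = 2, and there is no ∂_1, so H_0 ≅ Z^2.

H_0 = Z^2.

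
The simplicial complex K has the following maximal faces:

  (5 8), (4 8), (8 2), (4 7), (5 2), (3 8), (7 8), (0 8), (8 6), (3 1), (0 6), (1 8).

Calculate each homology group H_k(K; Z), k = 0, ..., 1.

Order the vertices as 0 < 1 < 2 < 3 < 4 < 5 < 6 < 7 < 8. Listing each simplex with vertices in this order, K has dimension 1 with simplices:

  0-simplices (9): [0], [1], [2], [3], [4], [5], [6], [7], [8]
  1-simplices (12): [0,6], [0,8], [1,3], [1,8], [2,5], [2,8], [3,8], [4,7], [4,8], [5,8], [6,8], [7,8]

so the chain groups are C_0 ≅ Z^9, C_1 ≅ Z^12.

∂_1: C_1 → C_0 maps an edge to its endpoints' difference, ∂[p,q] = q − p. For instance
  ∂[5,8] = [8] − [5].
The 9×12 boundary matrix has rank 8 and Smith normal form diag(1,1,1,1,1,1,1,1).

Computing H_k = (kernel of ∂_k) / (image of ∂_{k+1}):

  H_0: rank C_0 − rank ∂_1 = 9 − 8 = 1, and the invariant factors of ∂_1 are all 1, so H_0 = Z.
  H_1: rank ker ∂_1 − rank ∂_2 = (12 − 8) − 0 = 4, and there is no ∂_2, so H_1 = Z^4.

H_0 ≅ Z,  H_1 ≅ Z^4.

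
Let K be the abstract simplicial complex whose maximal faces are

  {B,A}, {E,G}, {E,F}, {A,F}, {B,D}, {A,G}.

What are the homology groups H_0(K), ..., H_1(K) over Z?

H_0 = Z,  H_1 = Z.

We work with the vertex ordering A < B < D < E < F < G. The simplices of K, each written with vertices in increasing order, are:

  0-simplices (6): A, B, D, E, F, G
  1-simplices (6): AB, AF, AG, BD, EF, EG

giving chain groups C_0 ≅ Z^6, C_1 ≅ Z^6.

∂_1: C_1 → C_0 is given by ∂[p,q] = [q] − [p]. For instance
  ∂AB = B − A.
As a 6×6 matrix over Z this has rank 5, with invariant factors (1,1,1,1,1).

From H_k ≅ ker(∂_k) / im(∂_{k+1}) we obtain:

  H_0: rank C_0 − rank ∂_1 = 6 − 5 = 1, and the invariant factors of ∂_1 are all 1, so H_0 ≅ Z.
  H_1: rank ker ∂_1 − rank ∂_2 = (6 − 5) − 0 = 1, and there is no ∂_2, so H_1 ≅ Z.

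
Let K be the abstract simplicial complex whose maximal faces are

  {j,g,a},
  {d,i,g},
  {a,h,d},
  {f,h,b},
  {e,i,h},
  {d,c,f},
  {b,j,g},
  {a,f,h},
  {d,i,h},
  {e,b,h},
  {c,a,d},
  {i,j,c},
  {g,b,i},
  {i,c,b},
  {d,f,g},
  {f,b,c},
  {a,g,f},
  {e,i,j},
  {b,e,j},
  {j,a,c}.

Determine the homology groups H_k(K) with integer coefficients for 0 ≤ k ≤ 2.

H_0 ≅ Z,  H_1 ≅ Z ⊕ Z/2,  H_2 = 0.

We work with the vertex ordering a < b < c < d < e < f < g < h < i < j. The simplices of K, each written with vertices in increasing order, are:

  0-simplices (10): a, b, c, d, e, f, g, h, i, j
  1-simplices (30): ac, ad, af, ag, ah, aj, bc, be, bf, bg, bh, bi, bj, cd, cf, ci, cj, df, dg, dh, di, eh, ei, ej, fg, fh, gi, gj, hi, ij
  2-simplices (20): acd, acj, adh, afg, afh, agj, bcf, bci, beh, bej, bfh, bgi, bgj, cdf, cij, dfg, dgi, dhi, ehi, eij

Hence C_0 ≅ Z^10, C_1 ≅ Z^30, C_2 ≅ Z^20.

∂_1: C_1 → C_0 sends each edge [p,q] (with p < q) to q − p. For instance
  ∂bh = h − b.
This gives a 10×30 integer matrix of rank 9; reducing to Smith normal form yields diagonal entries (1,1,1,1,1,1,1,1,1).

Boundary ∂_2: C_2 → C_1 sends each 2-simplex [p,q,r] to [q,r] − [p,r] + [p,q]. For instance
  ∂bej = ej − bj + be,
  ∂acj = cj − aj + ac.
The 30×20 boundary matrix has rank 20 and Smith normal form diag(1,1,1,1,1,1,1,1,1,1,1,1,1,1,1,1,1,1,1,2).

Computing H_k = (kernel of ∂_k) / (image of ∂_{k+1}):

  H_0: rank C_0 − rank ∂_1 = 10 − 9 = 1, and the invariant factors of ∂_1 are all 1, so H_0 ≅ Z.
  H_1: rank ker ∂_1 − rank ∂_2 = (30 − 9) − 20 = 1, and ∂_2 has invariant factor 2 > 1, so H_1 ≅ Z ⊕ Z/2.
  H_2: rank ker ∂_2 − rank ∂_3 = (20 − 20) − 0 = 0, and there is no ∂_3, so H_2 ≅ 0.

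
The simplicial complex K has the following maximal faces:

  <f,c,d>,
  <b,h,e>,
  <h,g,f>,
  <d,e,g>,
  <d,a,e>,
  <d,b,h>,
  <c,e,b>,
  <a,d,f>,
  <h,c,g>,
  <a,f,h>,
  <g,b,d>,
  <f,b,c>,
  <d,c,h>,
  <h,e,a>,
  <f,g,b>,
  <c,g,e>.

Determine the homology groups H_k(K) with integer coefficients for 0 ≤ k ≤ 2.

H_0 ≅ Z,  H_1 ≅ Z^2,  H_2 ≅ Z.

Fix the vertex order a < b < c < d < e < f < g < h and write every simplex with vertices in increasing order. Then dim K = 2 and the simplices of K are:

  0-simplices (8): a, b, c, d, e, f, g, h
  1-simplices (24): ad, ae, af, ah, bc, bd, be, bf, bg, bh, cd, ce, cf, cg, ch, de, df, dg, dh, eg, eh, fg, fh, gh
  2-simplices (16): ade, adf, aeh, afh, bce, bcf, bdg, bdh, beh, bfg, cdf, cdh, ceg, cgh, deg, fgh

giving chain groups C_0 ≅ Z^8, C_1 ≅ Z^24, C_2 ≅ Z^16.

The boundary map ∂_1: C_1 → C_0 is given by ∂[p,q] = [q] − [p].
The resulting 8×24 matrix has rank 7, and its Smith normal form has invariant factors (1,1,1,1,1,1,1).

Boundary ∂_2: C_2 → C_1 maps a triangle to the signed sum of its edges. For instance
  ∂bdh = dh − bh + bd,
  ∂bdg = dg − bg + bd.
This gives a 24×16 integer matrix of rank 15; reducing to Smith normal form yields diagonal entries (1,1,1,1,1,1,1,1,1,1,1,1,1,1,1).

Computing H_k = (kernel of ∂_k) / (image of ∂_{k+1}):

  H_0: rank C_0 − rank ∂_1 = 8 − 7 = 1, and the invariant factors of ∂_1 are all 1, so H_0 = Z.
  H_1: rank ker ∂_1 − rank ∂_2 = (24 − 7) − 15 = 2, and the invariant factors of ∂_2 are all 1, so H_1 = Z^2.
  H_2: rank ker ∂_2 − rank ∂_3 = (16 − 15) − 0 = 1, and there is no ∂_3, so H_2 = Z.

As a check, the Euler characteristic is 8 − 24 + 16 = 0, which agrees with 1 − 2 + 1 = 0.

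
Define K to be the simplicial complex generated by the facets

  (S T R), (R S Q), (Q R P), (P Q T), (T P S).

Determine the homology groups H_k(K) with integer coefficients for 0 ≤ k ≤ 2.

Take the total order P < Q < R < S < T on the vertex set. Then K (dimension 2) consists of the simplices:

  0-simplices (5): P, Q, R, S, T
  1-simplices (10): PQ, PR, PS, PT, QR, QS, QT, RS, RT, ST
  2-simplices (5): PQR, PQT, PST, QRS, RST

Hence C_0 ≅ Z^5, C_1 ≅ Z^10, C_2 ≅ Z^5.

Boundary ∂_1: C_1 → C_0 sends each edge [p,q] (with p < q) to q − p. For instance
  ∂RT = T − R.
As a 5×10 matrix over Z this has rank 4, with invariant factors (1,1,1,1).

∂_2: C_2 → C_1 sends each 2-simplex [p,q,r] to [q,r] − [p,r] + [p,q]. For instance
  ∂QRS = RS − QS + QR,
  ∂PST = ST − PT + PS.
This gives a 10×5 integer matrix of rank 5; reducing to Smith normal form yields diagonal entries (1,1,1,1,1).

Computing H_k = (kernel of ∂_k) / (image of ∂_{k+1}):

  H_0: rank C_0 − rank ∂_1 = 5 − 4 = 1, and the invariant factors of ∂_1 are all 1, so H_0 = Z.
  H_1: rank ker ∂_1 − rank ∂_2 = (10 − 4) − 5 = 1, and the invariant factors of ∂_2 are all 1, so H_1 = Z.
  H_2: rank ker ∂_2 − rank ∂_3 = (5 − 5) − 0 = 0, and there is no ∂_3, so H_2 = 0.

(K is a triangulation of the Möbius band.)

H_0 = Z,  H_1 = Z,  H_2 = 0.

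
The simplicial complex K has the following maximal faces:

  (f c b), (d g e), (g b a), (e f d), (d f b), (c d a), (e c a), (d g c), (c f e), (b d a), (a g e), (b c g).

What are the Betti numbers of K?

Take the total order a < b < c < d < e < f < g on the vertex set. Then K (dimension 2) consists of the simplices:

  0-simplices (7): a, b, c, d, e, f, g
  1-simplices (18): ab, ac, ad, ae, ag, bc, bd, bf, bg, cd, ce, cf, cg, de, df, dg, ef, eg
  2-simplices (12): abd, abg, acd, ace, aeg, bcf, bcg, bdf, cdg, cef, def, deg

giving chain groups C_0 ≅ Z^7, C_1 ≅ Z^18, C_2 ≅ Z^12.

The boundary map ∂_1: C_1 → C_0 is given by ∂[p,q] = [q] − [p].
As a 7×18 matrix over Z this has rank 6, with invariant factors (1,1,1,1,1,1).

The boundary map ∂_2: C_2 → C_1 acts by ∂[p,q,r] = [q,r] − [p,r] + [p,q]. For instance
  ∂cef = ef − cf + ce,
  ∂acd = cd − ad + ac.
The 18×12 boundary matrix has rank 12 and Smith normal form diag(1,1,1,1,1,1,1,1,1,1,1,2).

Reading off H_k = ker ∂_k / im ∂_{k+1}:

  H_0: rank C_0 − rank ∂_1 = 7 − 6 = 1, and the invariant factors of ∂_1 are all 1, so H_0 ≅ Z.
  H_1: rank ker ∂_1 − rank ∂_2 = (18 − 6) − 12 = 0, and ∂_2 has invariant factor 2 > 1, so H_1 ≅ Z/2.
  H_2: rank ker ∂_2 − rank ∂_3 = (12 − 12) − 0 = 0, and there is no ∂_3, so H_2 ≅ 0.

(K is a triangulation of the real projective plane RP^2.)

Hence the Betti numbers are b_0 = 1, b_1 = 0, b_2 = 0.

b_0 = 1, b_1 = 0, b_2 = 0.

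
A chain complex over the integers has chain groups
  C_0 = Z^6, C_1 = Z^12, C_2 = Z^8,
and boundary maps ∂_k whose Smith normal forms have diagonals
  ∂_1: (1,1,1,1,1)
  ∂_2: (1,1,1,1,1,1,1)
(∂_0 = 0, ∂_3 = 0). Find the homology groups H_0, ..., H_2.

H_0: b_0 = 6 − 0 − 5 = 1; torsion from ∂_1 factors > 1: none. So H_0 ≅ Z.
H_1: b_1 = 12 − 5 − 7 = 0; torsion from ∂_2 factors > 1: none. So H_1 ≅ 0.
H_2: b_2 = 8 − 7 − 0 = 1; torsion from ∂_3 factors > 1: none. So H_2 ≅ Z.

H_0 ≅ Z,  H_1 = 0,  H_2 ≅ Z.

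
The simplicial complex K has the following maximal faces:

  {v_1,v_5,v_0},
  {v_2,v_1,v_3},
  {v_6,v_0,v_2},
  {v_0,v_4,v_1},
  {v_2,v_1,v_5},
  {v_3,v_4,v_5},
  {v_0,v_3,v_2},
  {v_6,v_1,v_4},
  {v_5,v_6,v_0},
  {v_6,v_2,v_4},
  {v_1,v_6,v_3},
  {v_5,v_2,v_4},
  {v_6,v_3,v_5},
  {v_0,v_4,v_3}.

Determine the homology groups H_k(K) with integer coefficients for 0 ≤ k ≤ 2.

H_0 ≅ Z,  H_1 ≅ Z^2,  H_2 ≅ Z.

Order the vertices as v_0 < v_1 < v_2 < v_3 < v_4 < v_5 < v_6. Listing each simplex with vertices in this order, K has dimension 2 with simplices:

  0-simplices (7): [v_0], [v_1], [v_2], [v_3], [v_4], [v_5], [v_6]
  1-simplices (21): (21 of them)
  2-simplices (14): (14 of them)

so the chain groups are C_0 ≅ Z^7, C_1 ≅ Z^21, C_2 ≅ Z^14.

Boundary ∂_1: C_1 → C_0 is given by ∂[p,q] = [q] − [p].
The 7×21 boundary matrix has rank 6 and Smith normal form diag(1,1,1,1,1,1).

The boundary map ∂_2: C_2 → C_1 sends each 2-simplex [p,q,r] to [q,r] − [p,r] + [p,q]. For instance
  ∂[v_3,v_5,v_6] = [v_5,v_6] − [v_3,v_6] + [v_3,v_5],
  ∂[v_1,v_4,v_6] = [v_4,v_6] − [v_1,v_6] + [v_1,v_4].
The resulting 21×14 matrix has rank 13, and its Smith normal form has invariant factors (1,1,1,1,1,1,1,1,1,1,1,1,1).

Computing H_k = (kernel of ∂_k) / (image of ∂_{k+1}):

  H_0: rank C_0 − rank ∂_1 = 7 − 6 = 1, and the invariant factors of ∂_1 are all 1, so H_0 ≅ Z.
  H_1: rank ker ∂_1 − rank ∂_2 = (21 − 6) − 13 = 2, and the invariant factors of ∂_2 are all 1, so H_1 ≅ Z^2.
  H_2: rank ker ∂_2 − rank ∂_3 = (14 − 13) − 0 = 1, and there is no ∂_3, so H_2 ≅ Z.

As a check, the Euler characteristic is 7 − 21 + 14 = 0, which agrees with 1 − 2 + 1 = 0.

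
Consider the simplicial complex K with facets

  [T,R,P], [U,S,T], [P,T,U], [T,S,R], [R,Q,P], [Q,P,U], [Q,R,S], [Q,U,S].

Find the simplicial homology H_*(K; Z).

Take the total order P < Q < R < S < T < U on the vertex set. Then K (dimension 2) consists of the simplices:

  0-simplices (6): P, Q, R, S, T, U
  1-simplices (12): PQ, PR, PT, PU, QR, QS, QU, RS, RT, ST, SU, TU
  2-simplices (8): PQR, PQU, PRT, PTU, QRS, QSU, RST, STU

giving chain groups C_0 ≅ Z^6, C_1 ≅ Z^12, C_2 ≅ Z^8.

∂_1: C_1 → C_0 sends each edge [p,q] (with p < q) to q − p. For instance
  ∂PT = T − P.
The 6×12 boundary matrix has rank 5 and Smith normal form diag(1,1,1,1,1).

Boundary ∂_2: C_2 → C_1 maps a triangle to the signed sum of its edges. For instance
  ∂PQU = QU − PU + PQ,
  ∂RST = ST − RT + RS.
The 12×8 boundary matrix has rank 7 and Smith normal form diag(1,1,1,1,1,1,1).

Computing H_k = (kernel of ∂_k) / (image of ∂_{k+1}):

  H_0: rank C_0 − rank ∂_1 = 6 − 5 = 1, and the invariant factors of ∂_1 are all 1, so H_0 ≅ Z.
  H_1: rank ker ∂_1 − rank ∂_2 = (12 − 5) − 7 = 0, and the invariant factors of ∂_2 are all 1, so H_1 ≅ 0.
  H_2: rank ker ∂_2 − rank ∂_3 = (8 − 7) − 0 = 1, and there is no ∂_3, so H_2 ≅ Z.

H_0 ≅ Z,  H_1 = 0,  H_2 ≅ Z.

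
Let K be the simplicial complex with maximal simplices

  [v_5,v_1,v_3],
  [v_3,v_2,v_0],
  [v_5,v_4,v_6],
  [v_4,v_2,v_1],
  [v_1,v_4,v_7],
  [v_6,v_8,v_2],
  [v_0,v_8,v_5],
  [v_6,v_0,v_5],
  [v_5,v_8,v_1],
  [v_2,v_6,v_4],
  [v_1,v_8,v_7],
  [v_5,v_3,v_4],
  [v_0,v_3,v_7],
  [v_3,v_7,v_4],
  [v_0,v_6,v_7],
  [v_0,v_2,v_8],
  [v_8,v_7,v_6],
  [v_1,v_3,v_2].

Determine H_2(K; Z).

Fix the vertex order v_0 < v_1 < v_2 < v_3 < v_4 < v_5 < v_6 < v_7 < v_8 and write every simplex with vertices in increasing order. Then dim K = 2 and the simplices of K are:

  0-simplices (9): [v_0], [v_1], [v_2], [v_3], [v_4], [v_5], [v_6], [v_7], [v_8]
  1-simplices (27): (27 of them)
  2-simplices (18): (18 of them)

giving chain groups C_0 ≅ Z^9, C_1 ≅ Z^27, C_2 ≅ Z^18.

The boundary map ∂_1: C_1 → C_0 sends each edge [p,q] (with p < q) to q − p. For instance
  ∂[v_5,v_8] = [v_8] − [v_5].
The 9×27 boundary matrix has rank 8 and Smith normal form diag(1,1,1,1,1,1,1,1).

The boundary map ∂_2: C_2 → C_1 acts by ∂[p,q,r] = [q,r] − [p,r] + [p,q]. For instance
  ∂[v_1,v_5,v_8] = [v_5,v_8] − [v_1,v_8] + [v_1,v_5],
  ∂[v_3,v_4,v_5] = [v_4,v_5] − [v_3,v_5] + [v_3,v_4].
This gives a 27×18 integer matrix of rank 18; reducing to Smith normal form yields diagonal entries (1,1,1,1,1,1,1,1,1,1,1,1,1,1,1,1,1,2).

From H_k ≅ ker(∂_k) / im(∂_{k+1}) we obtain:

  H_2: rank ker ∂_2 − rank ∂_3 = (18 − 18) − 0 = 0, and there is no ∂_3, so H_2 = 0.

H_2 ≅ 0.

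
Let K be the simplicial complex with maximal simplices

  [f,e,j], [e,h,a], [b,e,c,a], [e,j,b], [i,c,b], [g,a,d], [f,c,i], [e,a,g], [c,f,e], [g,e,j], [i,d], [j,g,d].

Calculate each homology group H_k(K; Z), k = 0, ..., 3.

We work with the vertex ordering a < b < c < d < e < f < g < h < i < j. The simplices of K, each written with vertices in increasing order, are:

  0-simplices (10): a, b, c, d, e, f, g, h, i, j
  1-simplices (23): ab, ac, ad, ae, ag, ah, bc, be, bi, bj, ce, cf, ci, dg, di, dj, ef, eg, eh, ej, fi, fj, gj
  2-simplices (14): abc, abe, ace, adg, aeg, aeh, bce, bci, bej, cef, cfi, dgj, efj, egj
  3-simplices (1): abce

Hence C_0 ≅ Z^10, C_1 ≅ Z^23, C_2 ≅ Z^14, C_3 ≅ Z^1.

The boundary map ∂_1: C_1 → C_0 sends each edge [p,q] (with p < q) to q − p. For instance
  ∂ef = f − e.
The resulting 10×23 matrix has rank 9, and its Smith normal form has invariant factors (1,1,1,1,1,1,1,1,1).

∂_2: C_2 → C_1 maps a triangle to the signed sum of its edges. For instance
  ∂ace = ce − ae + ac,
  ∂efj = fj − ej + ef.
As a 23×14 matrix over Z this has rank 13, with invariant factors (1,1,1,1,1,1,1,1,1,1,1,1,1).

The boundary map ∂_3: C_3 → C_2 sends each 3-simplex σ to the alternating sum Σ_i (−1)^i (σ with its i-th vertex removed). For instance
  ∂abce = bce − ace + abe − abc.
The 14×1 boundary matrix has rank 1 and Smith normal form diag(1).

From H_k ≅ ker(∂_k) / im(∂_{k+1}) we obtain:

  H_0: rank C_0 − rank ∂_1 = 10 − 9 = 1, and the invariant factors of ∂_1 are all 1, so H_0 ≅ Z.
  H_1: rank ker ∂_1 − rank ∂_2 = (23 − 9) − 13 = 1, and the invariant factors of ∂_2 are all 1, so H_1 ≅ Z.
  H_2: rank ker ∂_2 − rank ∂_3 = (14 − 13) − 1 = 0, and the invariant factors of ∂_3 are all 1, so H_2 ≅ 0.
  H_3: rank ker ∂_3 − rank ∂_4 = (1 − 1) − 0 = 0, and there is no ∂_4, so H_3 ≅ 0.

As a check, the Euler characteristic is 10 − 23 + 14 − 1 = 0, which agrees with 1 − 1 + 0 − 0 = 0.

H_0 = Z,  H_1 = Z,  H_2 = 0,  H_3 = 0.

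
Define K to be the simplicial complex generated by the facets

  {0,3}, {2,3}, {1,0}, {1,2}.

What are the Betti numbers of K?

Order the vertices as 0 < 1 < 2 < 3. Listing each simplex with vertices in this order, K has dimension 1 with simplices:

  0-simplices (4): [0], [1], [2], [3]
  1-simplices (4): [0,1], [0,3], [1,2], [2,3]

Hence C_0 ≅ Z^4, C_1 ≅ Z^4.

The boundary map ∂_1: C_1 → C_0 is given by ∂[p,q] = [q] − [p]. For instance
  ∂[0,1] = [1] − [0].
As a 4×4 matrix over Z this has rank 3, with invariant factors (1,1,1).

From H_k ≅ ker(∂_k) / im(∂_{k+1}) we obtain:

  H_0: rank C_0 − rank ∂_1 = 4 − 3 = 1, and the invariant factors of ∂_1 are all 1, so H_0 = Z.
  H_1: rank ker ∂_1 − rank ∂_2 = (4 − 3) − 0 = 1, and there is no ∂_2, so H_1 = Z.

(K is a triangulation of the circle S^1.)

Hence the Betti numbers are b_0 = 1, b_1 = 1.

b_0 = 1, b_1 = 1.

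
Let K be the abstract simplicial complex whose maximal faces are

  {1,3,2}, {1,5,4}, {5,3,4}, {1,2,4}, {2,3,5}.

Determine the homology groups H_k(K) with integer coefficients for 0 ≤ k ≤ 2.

H_0 = Z,  H_1 = Z,  H_2 = 0.

We work with the vertex ordering 1 < 2 < 3 < 4 < 5. The simplices of K, each written with vertices in increasing order, are:

  0-simplices (5): [1], [2], [3], [4], [5]
  1-simplices (10): [1,2], [1,3], [1,4], [1,5], [2,3], [2,4], [2,5], [3,4], [3,5], [4,5]
  2-simplices (5): [1,2,3], [1,2,4], [1,4,5], [2,3,5], [3,4,5]

so the chain groups are C_0 ≅ Z^5, C_1 ≅ Z^10, C_2 ≅ Z^5.

The boundary map ∂_1: C_1 → C_0 is given by ∂[p,q] = [q] − [p]. For instance
  ∂[1,5] = [5] − [1].
The 5×10 boundary matrix has rank 4 and Smith normal form diag(1,1,1,1).

Boundary ∂_2: C_2 → C_1 sends each 2-simplex [p,q,r] to [q,r] − [p,r] + [p,q]. For instance
  ∂[3,4,5] = [4,5] − [3,5] + [3,4],
  ∂[1,4,5] = [4,5] − [1,5] + [1,4].
The resulting 10×5 matrix has rank 5, and its Smith normal form has invariant factors (1,1,1,1,1).

Reading off H_k = ker ∂_k / im ∂_{k+1}:

  H_0: rank C_0 − rank ∂_1 = 5 − 4 = 1, and the invariant factors of ∂_1 are all 1, so H_0 ≅ Z.
  H_1: rank ker ∂_1 − rank ∂_2 = (10 − 4) − 5 = 1, and the invariant factors of ∂_2 are all 1, so H_1 ≅ Z.
  H_2: rank ker ∂_2 − rank ∂_3 = (5 − 5) − 0 = 0, and there is no ∂_3, so H_2 ≅ 0.

(K is a triangulation of the Möbius band.)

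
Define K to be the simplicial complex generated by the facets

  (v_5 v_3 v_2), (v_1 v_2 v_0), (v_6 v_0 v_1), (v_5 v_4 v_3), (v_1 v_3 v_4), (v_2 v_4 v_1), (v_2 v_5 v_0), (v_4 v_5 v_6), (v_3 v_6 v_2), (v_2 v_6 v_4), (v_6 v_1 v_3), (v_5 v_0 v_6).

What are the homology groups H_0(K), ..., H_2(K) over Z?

H_0 = Z,  H_1 = Z/2Z,  H_2 = 0.

Fix the vertex order v_0 < v_1 < v_2 < v_3 < v_4 < v_5 < v_6 and write every simplex with vertices in increasing order. Then dim K = 2 and the simplices of K are:

  0-simplices (7): [v_0], [v_1], [v_2], [v_3], [v_4], [v_5], [v_6]
  1-simplices (18): (18 of them)
  2-simplices (12): (12 of them)

Hence C_0 ≅ Z^7, C_1 ≅ Z^18, C_2 ≅ Z^12.

∂_1: C_1 → C_0 is given by ∂[p,q] = [q] − [p]. For instance
  ∂[v_1,v_2] = [v_2] − [v_1].
This gives a 7×18 integer matrix of rank 6; reducing to Smith normal form yields diagonal entries (1,1,1,1,1,1).

∂_2: C_2 → C_1 acts by ∂[p,q,r] = [q,r] − [p,r] + [p,q]. For instance
  ∂[v_3,v_4,v_5] = [v_4,v_5] − [v_3,v_5] + [v_3,v_4],
  ∂[v_2,v_4,v_6] = [v_4,v_6] − [v_2,v_6] + [v_2,v_4].
The 18×12 boundary matrix has rank 12 and Smith normal form diag(1,1,1,1,1,1,1,1,1,1,1,2).

From H_k ≅ ker(∂_k) / im(∂_{k+1}) we obtain:

  H_0: rank C_0 − rank ∂_1 = 7 − 6 = 1, and the invariant factors of ∂_1 are all 1, so H_0 = Z.
  H_1: rank ker ∂_1 − rank ∂_2 = (18 − 6) − 12 = 0, and ∂_2 has invariant factor 2 > 1, so H_1 = Z/2Z.
  H_2: rank ker ∂_2 − rank ∂_3 = (12 − 12) − 0 = 0, and there is no ∂_3, so H_2 = 0.

(K is a triangulation of the real projective plane RP^2.)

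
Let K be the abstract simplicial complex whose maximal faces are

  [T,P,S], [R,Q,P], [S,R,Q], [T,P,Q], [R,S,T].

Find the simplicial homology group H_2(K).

H_2 ≅ 0.

Take the total order P < Q < R < S < T on the vertex set. Then K (dimension 2) consists of the simplices:

  0-simplices (5): P, Q, R, S, T
  1-simplices (10): PQ, PR, PS, PT, QR, QS, QT, RS, RT, ST
  2-simplices (5): PQR, PQT, PST, QRS, RST

giving chain groups C_0 ≅ Z^5, C_1 ≅ Z^10, C_2 ≅ Z^5.

Boundary ∂_1: C_1 → C_0 is given by ∂[p,q] = [q] − [p]. For instance
  ∂QS = S − Q.
This gives a 5×10 integer matrix of rank 4; reducing to Smith normal form yields diagonal entries (1,1,1,1).

Boundary ∂_2: C_2 → C_1 sends each 2-simplex [p,q,r] to [q,r] − [p,r] + [p,q]. For instance
  ∂RST = ST − RT + RS,
  ∂PST = ST − PT + PS.
This gives a 10×5 integer matrix of rank 5; reducing to Smith normal form yields diagonal entries (1,1,1,1,1).

From H_k ≅ ker(∂_k) / im(∂_{k+1}) we obtain:

  H_2: rank ker ∂_2 − rank ∂_3 = (5 − 5) − 0 = 0, and there is no ∂_3, so H_2 ≅ 0.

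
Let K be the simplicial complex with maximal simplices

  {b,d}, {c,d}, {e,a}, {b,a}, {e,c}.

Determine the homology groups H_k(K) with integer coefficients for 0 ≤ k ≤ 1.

Order the vertices as a < b < c < d < e. Listing each simplex with vertices in this order, K has dimension 1 with simplices:

  0-simplices (5): a, b, c, d, e
  1-simplices (5): ab, ae, bd, cd, ce

so the chain groups are C_0 ≅ Z^5, C_1 ≅ Z^5.

Boundary ∂_1: C_1 → C_0 sends each edge [p,q] (with p < q) to q − p. For instance
  ∂cd = d − c.
As a 5×5 matrix over Z this has rank 4, with invariant factors (1,1,1,1).

Now H_k = ker ∂_k / im ∂_{k+1}, so:

  H_0: rank C_0 − rank ∂_1 = 5 − 4 = 1, and the invariant factors of ∂_1 are all 1, so H_0 = Z.
  H_1: rank ker ∂_1 − rank ∂_2 = (5 − 4) − 0 = 1, and there is no ∂_2, so H_1 = Z.

(K is a triangulation of the circle S^1.)

H_0 = Z,  H_1 = Z.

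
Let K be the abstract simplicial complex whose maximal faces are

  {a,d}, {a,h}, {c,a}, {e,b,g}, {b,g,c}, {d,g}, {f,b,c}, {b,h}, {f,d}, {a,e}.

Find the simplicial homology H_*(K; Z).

K has 8 vertices, 14 edges, 3 triangles.
rank ∂_0 = 0, rank ∂_1 = 7 ⇒ b_0 = 8 − 0 − 7 = 1; all invariant factors of ∂_1 are 1 so no torsion. So H_0 ≅ Z.
rank ∂_1 = 7, rank ∂_2 = 3 ⇒ b_1 = 14 − 7 − 3 = 4; all invariant factors of ∂_2 are 1 so no torsion. So H_1 ≅ Z^4.
rank ∂_2 = 3, rank ∂_3 = 0 ⇒ b_2 = 3 − 3 − 0 = 0. So H_2 ≅ 0.

H_0 ≅ Z,  H_1 ≅ Z^4,  H_2 = 0.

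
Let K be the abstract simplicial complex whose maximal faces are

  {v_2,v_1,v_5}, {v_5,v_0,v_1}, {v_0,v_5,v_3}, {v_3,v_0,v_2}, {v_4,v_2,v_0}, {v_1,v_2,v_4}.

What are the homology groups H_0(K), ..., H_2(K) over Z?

H_0 = Z,  H_1 = Z,  H_2 = 0.

We work with the vertex ordering v_0 < v_1 < v_2 < v_3 < v_4 < v_5. The simplices of K, each written with vertices in increasing order, are:

  0-simplices (6): [v_0], [v_1], [v_2], [v_3], [v_4], [v_5]
  1-simplices (12): [v_0,v_1], [v_0,v_2], [v_0,v_3], [v_0,v_4], [v_0,v_5], [v_1,v_2], [v_1,v_4], [v_1,v_5], [v_2,v_3], [v_2,v_4], [v_2,v_5], [v_3,v_5]
  2-simplices (6): [v_0,v_1,v_5], [v_0,v_2,v_3], [v_0,v_2,v_4], [v_0,v_3,v_5], [v_1,v_2,v_4], [v_1,v_2,v_5]

so the chain groups are C_0 ≅ Z^6, C_1 ≅ Z^12, C_2 ≅ Z^6.

∂_1: C_1 → C_0 is given by ∂[p,q] = [q] − [p]. For instance
  ∂[v_1,v_5] = [v_5] − [v_1].
This gives a 6×12 integer matrix of rank 5; reducing to Smith normal form yields diagonal entries (1,1,1,1,1).

Boundary ∂_2: C_2 → C_1 acts by ∂[p,q,r] = [q,r] − [p,r] + [p,q]. For instance
  ∂[v_0,v_3,v_5] = [v_3,v_5] − [v_0,v_5] + [v_0,v_3],
  ∂[v_0,v_2,v_4] = [v_2,v_4] − [v_0,v_4] + [v_0,v_2].
This gives a 12×6 integer matrix of rank 6; reducing to Smith normal form yields diagonal entries (1,1,1,1,1,1).

Reading off H_k = ker ∂_k / im ∂_{k+1}:

  H_0: rank C_0 − rank ∂_1 = 6 − 5 = 1, and the invariant factors of ∂_1 are all 1, so H_0 = Z.
  H_1: rank ker ∂_1 − rank ∂_2 = (12 − 5) − 6 = 1, and the invariant factors of ∂_2 are all 1, so H_1 = Z.
  H_2: rank ker ∂_2 − rank ∂_3 = (6 − 6) − 0 = 0, and there is no ∂_3, so H_2 = 0.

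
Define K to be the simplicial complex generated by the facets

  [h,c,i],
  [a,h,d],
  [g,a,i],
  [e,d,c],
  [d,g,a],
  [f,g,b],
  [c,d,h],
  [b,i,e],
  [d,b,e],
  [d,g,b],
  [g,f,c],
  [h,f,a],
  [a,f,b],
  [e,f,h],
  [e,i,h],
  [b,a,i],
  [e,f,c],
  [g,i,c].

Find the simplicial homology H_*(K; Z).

Order the vertices as a < b < c < d < e < f < g < h < i. Listing each simplex with vertices in this order, K has dimension 2 with simplices:

  0-simplices (9): a, b, c, d, e, f, g, h, i
  1-simplices (27): ab, ad, af, ag, ah, ai, bd, be, bf, bg, bi, cd, ce, cf, cg, ch, ci, de, dg, dh, ef, eh, ei, fg, fh, gi, hi
  2-simplices (18): abf, abi, adg, adh, afh, agi, bde, bdg, bei, bfg, cde, cdh, cef, cfg, cgi, chi, efh, ehi

so the chain groups are C_0 ≅ Z^9, C_1 ≅ Z^27, C_2 ≅ Z^18.

∂_1: C_1 → C_0 sends each edge [p,q] (with p < q) to q − p.
This gives a 9×27 integer matrix of rank 8; reducing to Smith normal form yields diagonal entries (1,1,1,1,1,1,1,1).

∂_2: C_2 → C_1 maps a triangle to the signed sum of its edges. For instance
  ∂adh = dh − ah + ad,
  ∂adg = dg − ag + ad.
This gives a 27×18 integer matrix of rank 18; reducing to Smith normal form yields diagonal entries (1,1,1,1,1,1,1,1,1,1,1,1,1,1,1,1,1,2).

Now H_k = ker ∂_k / im ∂_{k+1}, so:

  H_0: rank C_0 − rank ∂_1 = 9 − 8 = 1, and the invariant factors of ∂_1 are all 1, so H_0 = Z.
  H_1: rank ker ∂_1 − rank ∂_2 = (27 − 8) − 18 = 1, and ∂_2 has invariant factor 2 > 1, so H_1 = Z ⊕ Z/2.
  H_2: rank ker ∂_2 − rank ∂_3 = (18 − 18) − 0 = 0, and there is no ∂_3, so H_2 = 0.

(K is a triangulation of the Klein bottle.)

H_0 ≅ Z,  H_1 ≅ Z ⊕ Z/2,  H_2 = 0.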